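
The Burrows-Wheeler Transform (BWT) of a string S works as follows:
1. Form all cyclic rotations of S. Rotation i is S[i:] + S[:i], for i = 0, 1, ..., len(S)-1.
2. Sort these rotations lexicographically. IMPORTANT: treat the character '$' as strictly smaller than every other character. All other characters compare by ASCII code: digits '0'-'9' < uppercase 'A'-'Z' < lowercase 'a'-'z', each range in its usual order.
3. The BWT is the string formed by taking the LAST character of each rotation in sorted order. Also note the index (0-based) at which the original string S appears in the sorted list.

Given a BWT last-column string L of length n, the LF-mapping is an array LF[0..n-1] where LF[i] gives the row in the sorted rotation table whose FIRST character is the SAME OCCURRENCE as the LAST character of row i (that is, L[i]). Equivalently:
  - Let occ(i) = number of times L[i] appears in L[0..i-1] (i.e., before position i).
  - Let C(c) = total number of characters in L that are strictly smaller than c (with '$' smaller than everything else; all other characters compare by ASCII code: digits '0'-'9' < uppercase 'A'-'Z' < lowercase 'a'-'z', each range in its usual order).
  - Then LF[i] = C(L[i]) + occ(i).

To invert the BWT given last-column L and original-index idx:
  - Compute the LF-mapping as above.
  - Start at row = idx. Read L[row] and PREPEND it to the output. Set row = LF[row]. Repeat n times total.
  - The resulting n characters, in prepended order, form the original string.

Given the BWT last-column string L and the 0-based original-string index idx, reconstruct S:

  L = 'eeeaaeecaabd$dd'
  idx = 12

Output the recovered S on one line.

Answer: eaadecdeaadebe$

Derivation:
LF mapping: 10 11 12 1 2 13 14 6 3 4 5 7 0 8 9
Walk LF starting at row 12, prepending L[row]:
  step 1: row=12, L[12]='$', prepend. Next row=LF[12]=0
  step 2: row=0, L[0]='e', prepend. Next row=LF[0]=10
  step 3: row=10, L[10]='b', prepend. Next row=LF[10]=5
  step 4: row=5, L[5]='e', prepend. Next row=LF[5]=13
  step 5: row=13, L[13]='d', prepend. Next row=LF[13]=8
  step 6: row=8, L[8]='a', prepend. Next row=LF[8]=3
  step 7: row=3, L[3]='a', prepend. Next row=LF[3]=1
  step 8: row=1, L[1]='e', prepend. Next row=LF[1]=11
  step 9: row=11, L[11]='d', prepend. Next row=LF[11]=7
  step 10: row=7, L[7]='c', prepend. Next row=LF[7]=6
  step 11: row=6, L[6]='e', prepend. Next row=LF[6]=14
  step 12: row=14, L[14]='d', prepend. Next row=LF[14]=9
  step 13: row=9, L[9]='a', prepend. Next row=LF[9]=4
  step 14: row=4, L[4]='a', prepend. Next row=LF[4]=2
  step 15: row=2, L[2]='e', prepend. Next row=LF[2]=12
Reversed output: eaadecdeaadebe$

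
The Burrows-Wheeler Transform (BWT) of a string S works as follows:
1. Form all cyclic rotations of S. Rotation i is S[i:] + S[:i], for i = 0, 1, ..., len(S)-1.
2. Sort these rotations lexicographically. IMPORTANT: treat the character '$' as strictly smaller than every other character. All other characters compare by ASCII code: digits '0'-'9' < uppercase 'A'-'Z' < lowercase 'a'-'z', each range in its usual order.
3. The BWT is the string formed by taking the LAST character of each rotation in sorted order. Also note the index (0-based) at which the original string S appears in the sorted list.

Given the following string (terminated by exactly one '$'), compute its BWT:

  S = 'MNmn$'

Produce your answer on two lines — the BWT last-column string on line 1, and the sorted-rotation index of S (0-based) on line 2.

Answer: n$MNm
1

Derivation:
All 5 rotations (rotation i = S[i:]+S[:i]):
  rot[0] = MNmn$
  rot[1] = Nmn$M
  rot[2] = mn$MN
  rot[3] = n$MNm
  rot[4] = $MNmn
Sorted (with $ < everything):
  sorted[0] = $MNmn  (last char: 'n')
  sorted[1] = MNmn$  (last char: '$')
  sorted[2] = Nmn$M  (last char: 'M')
  sorted[3] = mn$MN  (last char: 'N')
  sorted[4] = n$MNm  (last char: 'm')
Last column: n$MNm
Original string S is at sorted index 1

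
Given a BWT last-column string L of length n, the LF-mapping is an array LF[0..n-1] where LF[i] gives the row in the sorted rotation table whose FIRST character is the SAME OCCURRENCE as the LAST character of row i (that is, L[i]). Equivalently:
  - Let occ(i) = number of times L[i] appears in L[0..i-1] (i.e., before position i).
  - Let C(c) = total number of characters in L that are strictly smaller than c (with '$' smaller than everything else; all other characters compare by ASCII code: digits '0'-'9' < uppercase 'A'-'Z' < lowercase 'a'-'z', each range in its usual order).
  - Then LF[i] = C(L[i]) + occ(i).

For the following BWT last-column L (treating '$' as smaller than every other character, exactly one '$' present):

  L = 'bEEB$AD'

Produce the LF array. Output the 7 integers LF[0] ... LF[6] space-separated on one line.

Char counts: '$':1, 'A':1, 'B':1, 'D':1, 'E':2, 'b':1
C (first-col start): C('$')=0, C('A')=1, C('B')=2, C('D')=3, C('E')=4, C('b')=6
L[0]='b': occ=0, LF[0]=C('b')+0=6+0=6
L[1]='E': occ=0, LF[1]=C('E')+0=4+0=4
L[2]='E': occ=1, LF[2]=C('E')+1=4+1=5
L[3]='B': occ=0, LF[3]=C('B')+0=2+0=2
L[4]='$': occ=0, LF[4]=C('$')+0=0+0=0
L[5]='A': occ=0, LF[5]=C('A')+0=1+0=1
L[6]='D': occ=0, LF[6]=C('D')+0=3+0=3

Answer: 6 4 5 2 0 1 3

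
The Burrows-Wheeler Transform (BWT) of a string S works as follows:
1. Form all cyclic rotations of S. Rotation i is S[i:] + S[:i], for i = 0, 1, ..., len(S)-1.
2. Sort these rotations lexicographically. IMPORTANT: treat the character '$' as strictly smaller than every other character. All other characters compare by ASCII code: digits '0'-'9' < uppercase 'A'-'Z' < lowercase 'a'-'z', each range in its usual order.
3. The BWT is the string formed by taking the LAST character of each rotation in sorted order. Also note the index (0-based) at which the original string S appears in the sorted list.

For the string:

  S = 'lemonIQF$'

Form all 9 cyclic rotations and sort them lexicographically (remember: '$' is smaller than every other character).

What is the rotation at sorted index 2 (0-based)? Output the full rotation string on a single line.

Answer: IQF$lemon

Derivation:
All 9 rotations (rotation i = S[i:]+S[:i]):
  rot[0] = lemonIQF$
  rot[1] = emonIQF$l
  rot[2] = monIQF$le
  rot[3] = onIQF$lem
  rot[4] = nIQF$lemo
  rot[5] = IQF$lemon
  rot[6] = QF$lemonI
  rot[7] = F$lemonIQ
  rot[8] = $lemonIQF
Sorted (with $ < everything):
  sorted[0] = $lemonIQF
  sorted[1] = F$lemonIQ
  sorted[2] = IQF$lemon
  sorted[3] = QF$lemonI
  sorted[4] = emonIQF$l
  sorted[5] = lemonIQF$
  sorted[6] = monIQF$le
  sorted[7] = nIQF$lemo
  sorted[8] = onIQF$lem
sorted[2] = IQF$lemon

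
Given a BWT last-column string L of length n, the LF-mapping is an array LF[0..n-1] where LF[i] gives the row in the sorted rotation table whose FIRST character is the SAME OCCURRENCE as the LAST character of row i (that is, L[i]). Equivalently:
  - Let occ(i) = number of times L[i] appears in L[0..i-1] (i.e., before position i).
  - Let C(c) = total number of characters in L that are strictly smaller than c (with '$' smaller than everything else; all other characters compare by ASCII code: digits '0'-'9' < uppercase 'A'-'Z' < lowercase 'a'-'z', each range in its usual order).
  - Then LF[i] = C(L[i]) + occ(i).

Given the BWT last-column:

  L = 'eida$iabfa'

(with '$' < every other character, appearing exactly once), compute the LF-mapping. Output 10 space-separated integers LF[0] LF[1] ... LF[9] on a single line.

Answer: 6 8 5 1 0 9 2 4 7 3

Derivation:
Char counts: '$':1, 'a':3, 'b':1, 'd':1, 'e':1, 'f':1, 'i':2
C (first-col start): C('$')=0, C('a')=1, C('b')=4, C('d')=5, C('e')=6, C('f')=7, C('i')=8
L[0]='e': occ=0, LF[0]=C('e')+0=6+0=6
L[1]='i': occ=0, LF[1]=C('i')+0=8+0=8
L[2]='d': occ=0, LF[2]=C('d')+0=5+0=5
L[3]='a': occ=0, LF[3]=C('a')+0=1+0=1
L[4]='$': occ=0, LF[4]=C('$')+0=0+0=0
L[5]='i': occ=1, LF[5]=C('i')+1=8+1=9
L[6]='a': occ=1, LF[6]=C('a')+1=1+1=2
L[7]='b': occ=0, LF[7]=C('b')+0=4+0=4
L[8]='f': occ=0, LF[8]=C('f')+0=7+0=7
L[9]='a': occ=2, LF[9]=C('a')+2=1+2=3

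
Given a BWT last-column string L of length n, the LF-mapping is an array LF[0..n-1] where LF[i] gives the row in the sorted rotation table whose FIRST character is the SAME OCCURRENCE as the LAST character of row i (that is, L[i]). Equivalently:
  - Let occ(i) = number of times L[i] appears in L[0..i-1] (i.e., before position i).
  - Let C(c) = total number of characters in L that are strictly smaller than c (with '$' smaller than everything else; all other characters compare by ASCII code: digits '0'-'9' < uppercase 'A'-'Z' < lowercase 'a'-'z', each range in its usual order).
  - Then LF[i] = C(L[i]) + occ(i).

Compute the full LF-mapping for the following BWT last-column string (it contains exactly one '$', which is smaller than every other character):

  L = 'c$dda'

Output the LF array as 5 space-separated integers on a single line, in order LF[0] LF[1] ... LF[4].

Char counts: '$':1, 'a':1, 'c':1, 'd':2
C (first-col start): C('$')=0, C('a')=1, C('c')=2, C('d')=3
L[0]='c': occ=0, LF[0]=C('c')+0=2+0=2
L[1]='$': occ=0, LF[1]=C('$')+0=0+0=0
L[2]='d': occ=0, LF[2]=C('d')+0=3+0=3
L[3]='d': occ=1, LF[3]=C('d')+1=3+1=4
L[4]='a': occ=0, LF[4]=C('a')+0=1+0=1

Answer: 2 0 3 4 1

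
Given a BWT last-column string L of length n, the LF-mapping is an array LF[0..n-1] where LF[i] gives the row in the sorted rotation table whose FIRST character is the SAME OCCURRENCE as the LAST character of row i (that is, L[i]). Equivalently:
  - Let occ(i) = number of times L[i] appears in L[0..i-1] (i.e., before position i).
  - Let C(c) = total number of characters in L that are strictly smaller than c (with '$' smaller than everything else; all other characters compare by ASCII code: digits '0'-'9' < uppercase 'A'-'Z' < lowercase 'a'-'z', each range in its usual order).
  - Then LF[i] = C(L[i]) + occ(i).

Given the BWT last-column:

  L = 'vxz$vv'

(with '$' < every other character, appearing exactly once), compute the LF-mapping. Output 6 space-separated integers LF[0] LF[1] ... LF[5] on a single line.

Answer: 1 4 5 0 2 3

Derivation:
Char counts: '$':1, 'v':3, 'x':1, 'z':1
C (first-col start): C('$')=0, C('v')=1, C('x')=4, C('z')=5
L[0]='v': occ=0, LF[0]=C('v')+0=1+0=1
L[1]='x': occ=0, LF[1]=C('x')+0=4+0=4
L[2]='z': occ=0, LF[2]=C('z')+0=5+0=5
L[3]='$': occ=0, LF[3]=C('$')+0=0+0=0
L[4]='v': occ=1, LF[4]=C('v')+1=1+1=2
L[5]='v': occ=2, LF[5]=C('v')+2=1+2=3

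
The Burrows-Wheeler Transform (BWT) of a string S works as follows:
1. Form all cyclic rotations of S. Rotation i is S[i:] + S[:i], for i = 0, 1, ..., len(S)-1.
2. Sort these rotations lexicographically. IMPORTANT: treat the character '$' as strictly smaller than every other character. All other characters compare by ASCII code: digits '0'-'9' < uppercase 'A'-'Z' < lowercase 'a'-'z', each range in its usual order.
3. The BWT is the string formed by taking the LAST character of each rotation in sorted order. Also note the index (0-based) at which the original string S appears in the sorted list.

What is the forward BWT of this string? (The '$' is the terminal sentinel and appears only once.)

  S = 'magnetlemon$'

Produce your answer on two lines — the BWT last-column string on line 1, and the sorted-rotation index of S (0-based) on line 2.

All 12 rotations (rotation i = S[i:]+S[:i]):
  rot[0] = magnetlemon$
  rot[1] = agnetlemon$m
  rot[2] = gnetlemon$ma
  rot[3] = netlemon$mag
  rot[4] = etlemon$magn
  rot[5] = tlemon$magne
  rot[6] = lemon$magnet
  rot[7] = emon$magnetl
  rot[8] = mon$magnetle
  rot[9] = on$magnetlem
  rot[10] = n$magnetlemo
  rot[11] = $magnetlemon
Sorted (with $ < everything):
  sorted[0] = $magnetlemon  (last char: 'n')
  sorted[1] = agnetlemon$m  (last char: 'm')
  sorted[2] = emon$magnetl  (last char: 'l')
  sorted[3] = etlemon$magn  (last char: 'n')
  sorted[4] = gnetlemon$ma  (last char: 'a')
  sorted[5] = lemon$magnet  (last char: 't')
  sorted[6] = magnetlemon$  (last char: '$')
  sorted[7] = mon$magnetle  (last char: 'e')
  sorted[8] = n$magnetlemo  (last char: 'o')
  sorted[9] = netlemon$mag  (last char: 'g')
  sorted[10] = on$magnetlem  (last char: 'm')
  sorted[11] = tlemon$magne  (last char: 'e')
Last column: nmlnat$eogme
Original string S is at sorted index 6

Answer: nmlnat$eogme
6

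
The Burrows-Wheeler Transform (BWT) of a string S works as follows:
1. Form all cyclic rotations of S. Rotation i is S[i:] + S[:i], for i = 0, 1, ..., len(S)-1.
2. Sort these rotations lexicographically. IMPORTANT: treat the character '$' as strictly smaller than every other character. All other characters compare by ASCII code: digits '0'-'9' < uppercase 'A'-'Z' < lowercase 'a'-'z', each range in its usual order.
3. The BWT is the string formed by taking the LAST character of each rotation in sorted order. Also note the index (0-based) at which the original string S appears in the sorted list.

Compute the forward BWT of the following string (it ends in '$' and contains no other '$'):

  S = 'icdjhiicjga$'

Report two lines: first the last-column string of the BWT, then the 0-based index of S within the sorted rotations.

Answer: agiicjj$ihcd
7

Derivation:
All 12 rotations (rotation i = S[i:]+S[:i]):
  rot[0] = icdjhiicjga$
  rot[1] = cdjhiicjga$i
  rot[2] = djhiicjga$ic
  rot[3] = jhiicjga$icd
  rot[4] = hiicjga$icdj
  rot[5] = iicjga$icdjh
  rot[6] = icjga$icdjhi
  rot[7] = cjga$icdjhii
  rot[8] = jga$icdjhiic
  rot[9] = ga$icdjhiicj
  rot[10] = a$icdjhiicjg
  rot[11] = $icdjhiicjga
Sorted (with $ < everything):
  sorted[0] = $icdjhiicjga  (last char: 'a')
  sorted[1] = a$icdjhiicjg  (last char: 'g')
  sorted[2] = cdjhiicjga$i  (last char: 'i')
  sorted[3] = cjga$icdjhii  (last char: 'i')
  sorted[4] = djhiicjga$ic  (last char: 'c')
  sorted[5] = ga$icdjhiicj  (last char: 'j')
  sorted[6] = hiicjga$icdj  (last char: 'j')
  sorted[7] = icdjhiicjga$  (last char: '$')
  sorted[8] = icjga$icdjhi  (last char: 'i')
  sorted[9] = iicjga$icdjh  (last char: 'h')
  sorted[10] = jga$icdjhiic  (last char: 'c')
  sorted[11] = jhiicjga$icd  (last char: 'd')
Last column: agiicjj$ihcd
Original string S is at sorted index 7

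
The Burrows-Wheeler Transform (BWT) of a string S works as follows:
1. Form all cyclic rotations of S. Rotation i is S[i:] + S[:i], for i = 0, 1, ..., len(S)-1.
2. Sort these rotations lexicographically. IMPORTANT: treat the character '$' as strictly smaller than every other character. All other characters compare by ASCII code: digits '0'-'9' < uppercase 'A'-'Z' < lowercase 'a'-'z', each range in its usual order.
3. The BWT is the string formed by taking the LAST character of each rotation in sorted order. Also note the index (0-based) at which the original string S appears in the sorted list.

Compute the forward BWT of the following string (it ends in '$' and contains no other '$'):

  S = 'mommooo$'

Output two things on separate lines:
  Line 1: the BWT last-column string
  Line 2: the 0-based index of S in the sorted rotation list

All 8 rotations (rotation i = S[i:]+S[:i]):
  rot[0] = mommooo$
  rot[1] = ommooo$m
  rot[2] = mmooo$mo
  rot[3] = mooo$mom
  rot[4] = ooo$momm
  rot[5] = oo$mommo
  rot[6] = o$mommoo
  rot[7] = $mommooo
Sorted (with $ < everything):
  sorted[0] = $mommooo  (last char: 'o')
  sorted[1] = mmooo$mo  (last char: 'o')
  sorted[2] = mommooo$  (last char: '$')
  sorted[3] = mooo$mom  (last char: 'm')
  sorted[4] = o$mommoo  (last char: 'o')
  sorted[5] = ommooo$m  (last char: 'm')
  sorted[6] = oo$mommo  (last char: 'o')
  sorted[7] = ooo$momm  (last char: 'm')
Last column: oo$momom
Original string S is at sorted index 2

Answer: oo$momom
2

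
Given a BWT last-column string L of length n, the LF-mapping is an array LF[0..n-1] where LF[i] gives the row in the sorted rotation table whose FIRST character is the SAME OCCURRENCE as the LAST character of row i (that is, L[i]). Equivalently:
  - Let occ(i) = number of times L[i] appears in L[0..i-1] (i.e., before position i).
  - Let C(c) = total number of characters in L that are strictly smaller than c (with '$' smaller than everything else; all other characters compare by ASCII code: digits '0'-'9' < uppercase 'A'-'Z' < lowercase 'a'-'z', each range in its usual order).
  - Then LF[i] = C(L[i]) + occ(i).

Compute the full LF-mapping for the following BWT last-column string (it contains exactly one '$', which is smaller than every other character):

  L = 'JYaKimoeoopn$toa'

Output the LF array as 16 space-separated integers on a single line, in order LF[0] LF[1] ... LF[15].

Char counts: '$':1, 'J':1, 'K':1, 'Y':1, 'a':2, 'e':1, 'i':1, 'm':1, 'n':1, 'o':4, 'p':1, 't':1
C (first-col start): C('$')=0, C('J')=1, C('K')=2, C('Y')=3, C('a')=4, C('e')=6, C('i')=7, C('m')=8, C('n')=9, C('o')=10, C('p')=14, C('t')=15
L[0]='J': occ=0, LF[0]=C('J')+0=1+0=1
L[1]='Y': occ=0, LF[1]=C('Y')+0=3+0=3
L[2]='a': occ=0, LF[2]=C('a')+0=4+0=4
L[3]='K': occ=0, LF[3]=C('K')+0=2+0=2
L[4]='i': occ=0, LF[4]=C('i')+0=7+0=7
L[5]='m': occ=0, LF[5]=C('m')+0=8+0=8
L[6]='o': occ=0, LF[6]=C('o')+0=10+0=10
L[7]='e': occ=0, LF[7]=C('e')+0=6+0=6
L[8]='o': occ=1, LF[8]=C('o')+1=10+1=11
L[9]='o': occ=2, LF[9]=C('o')+2=10+2=12
L[10]='p': occ=0, LF[10]=C('p')+0=14+0=14
L[11]='n': occ=0, LF[11]=C('n')+0=9+0=9
L[12]='$': occ=0, LF[12]=C('$')+0=0+0=0
L[13]='t': occ=0, LF[13]=C('t')+0=15+0=15
L[14]='o': occ=3, LF[14]=C('o')+3=10+3=13
L[15]='a': occ=1, LF[15]=C('a')+1=4+1=5

Answer: 1 3 4 2 7 8 10 6 11 12 14 9 0 15 13 5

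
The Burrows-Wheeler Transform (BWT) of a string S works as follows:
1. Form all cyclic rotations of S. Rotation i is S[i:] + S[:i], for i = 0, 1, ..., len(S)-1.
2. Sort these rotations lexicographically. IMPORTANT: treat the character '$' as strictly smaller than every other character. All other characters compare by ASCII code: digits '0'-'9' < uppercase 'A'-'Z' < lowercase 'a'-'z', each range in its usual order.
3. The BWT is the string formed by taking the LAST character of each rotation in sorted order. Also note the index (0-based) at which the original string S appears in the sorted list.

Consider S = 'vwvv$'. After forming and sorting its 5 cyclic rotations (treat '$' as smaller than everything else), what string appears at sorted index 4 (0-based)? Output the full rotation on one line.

Answer: wvv$v

Derivation:
All 5 rotations (rotation i = S[i:]+S[:i]):
  rot[0] = vwvv$
  rot[1] = wvv$v
  rot[2] = vv$vw
  rot[3] = v$vwv
  rot[4] = $vwvv
Sorted (with $ < everything):
  sorted[0] = $vwvv
  sorted[1] = v$vwv
  sorted[2] = vv$vw
  sorted[3] = vwvv$
  sorted[4] = wvv$v
sorted[4] = wvv$v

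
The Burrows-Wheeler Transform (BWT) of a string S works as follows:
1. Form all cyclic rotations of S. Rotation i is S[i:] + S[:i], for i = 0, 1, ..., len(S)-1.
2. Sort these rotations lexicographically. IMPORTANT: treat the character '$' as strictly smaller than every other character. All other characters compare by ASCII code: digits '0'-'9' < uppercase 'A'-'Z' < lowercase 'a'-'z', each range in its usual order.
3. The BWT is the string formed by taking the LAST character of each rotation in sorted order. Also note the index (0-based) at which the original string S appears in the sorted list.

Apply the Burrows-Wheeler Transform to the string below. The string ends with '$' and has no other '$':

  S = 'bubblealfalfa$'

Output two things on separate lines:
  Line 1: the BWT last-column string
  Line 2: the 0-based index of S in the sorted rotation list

All 14 rotations (rotation i = S[i:]+S[:i]):
  rot[0] = bubblealfalfa$
  rot[1] = ubblealfalfa$b
  rot[2] = bblealfalfa$bu
  rot[3] = blealfalfa$bub
  rot[4] = lealfalfa$bubb
  rot[5] = ealfalfa$bubbl
  rot[6] = alfalfa$bubble
  rot[7] = lfalfa$bubblea
  rot[8] = falfa$bubbleal
  rot[9] = alfa$bubblealf
  rot[10] = lfa$bubblealfa
  rot[11] = fa$bubblealfal
  rot[12] = a$bubblealfalf
  rot[13] = $bubblealfalfa
Sorted (with $ < everything):
  sorted[0] = $bubblealfalfa  (last char: 'a')
  sorted[1] = a$bubblealfalf  (last char: 'f')
  sorted[2] = alfa$bubblealf  (last char: 'f')
  sorted[3] = alfalfa$bubble  (last char: 'e')
  sorted[4] = bblealfalfa$bu  (last char: 'u')
  sorted[5] = blealfalfa$bub  (last char: 'b')
  sorted[6] = bubblealfalfa$  (last char: '$')
  sorted[7] = ealfalfa$bubbl  (last char: 'l')
  sorted[8] = fa$bubblealfal  (last char: 'l')
  sorted[9] = falfa$bubbleal  (last char: 'l')
  sorted[10] = lealfalfa$bubb  (last char: 'b')
  sorted[11] = lfa$bubblealfa  (last char: 'a')
  sorted[12] = lfalfa$bubblea  (last char: 'a')
  sorted[13] = ubblealfalfa$b  (last char: 'b')
Last column: affeub$lllbaab
Original string S is at sorted index 6

Answer: affeub$lllbaab
6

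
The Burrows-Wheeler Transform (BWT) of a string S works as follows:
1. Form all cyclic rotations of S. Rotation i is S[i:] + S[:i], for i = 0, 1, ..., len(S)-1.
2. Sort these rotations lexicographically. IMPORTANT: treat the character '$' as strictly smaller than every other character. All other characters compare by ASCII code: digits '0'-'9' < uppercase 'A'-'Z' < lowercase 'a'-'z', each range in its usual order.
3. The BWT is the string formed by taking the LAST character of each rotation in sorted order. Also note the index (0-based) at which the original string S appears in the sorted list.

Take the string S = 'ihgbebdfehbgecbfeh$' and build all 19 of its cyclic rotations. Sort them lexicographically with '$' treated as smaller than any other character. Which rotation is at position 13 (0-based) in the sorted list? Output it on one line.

All 19 rotations (rotation i = S[i:]+S[:i]):
  rot[0] = ihgbebdfehbgecbfeh$
  rot[1] = hgbebdfehbgecbfeh$i
  rot[2] = gbebdfehbgecbfeh$ih
  rot[3] = bebdfehbgecbfeh$ihg
  rot[4] = ebdfehbgecbfeh$ihgb
  rot[5] = bdfehbgecbfeh$ihgbe
  rot[6] = dfehbgecbfeh$ihgbeb
  rot[7] = fehbgecbfeh$ihgbebd
  rot[8] = ehbgecbfeh$ihgbebdf
  rot[9] = hbgecbfeh$ihgbebdfe
  rot[10] = bgecbfeh$ihgbebdfeh
  rot[11] = gecbfeh$ihgbebdfehb
  rot[12] = ecbfeh$ihgbebdfehbg
  rot[13] = cbfeh$ihgbebdfehbge
  rot[14] = bfeh$ihgbebdfehbgec
  rot[15] = feh$ihgbebdfehbgecb
  rot[16] = eh$ihgbebdfehbgecbf
  rot[17] = h$ihgbebdfehbgecbfe
  rot[18] = $ihgbebdfehbgecbfeh
Sorted (with $ < everything):
  sorted[0] = $ihgbebdfehbgecbfeh
  sorted[1] = bdfehbgecbfeh$ihgbe
  sorted[2] = bebdfehbgecbfeh$ihg
  sorted[3] = bfeh$ihgbebdfehbgec
  sorted[4] = bgecbfeh$ihgbebdfeh
  sorted[5] = cbfeh$ihgbebdfehbge
  sorted[6] = dfehbgecbfeh$ihgbeb
  sorted[7] = ebdfehbgecbfeh$ihgb
  sorted[8] = ecbfeh$ihgbebdfehbg
  sorted[9] = eh$ihgbebdfehbgecbf
  sorted[10] = ehbgecbfeh$ihgbebdf
  sorted[11] = feh$ihgbebdfehbgecb
  sorted[12] = fehbgecbfeh$ihgbebd
  sorted[13] = gbebdfehbgecbfeh$ih
  sorted[14] = gecbfeh$ihgbebdfehb
  sorted[15] = h$ihgbebdfehbgecbfe
  sorted[16] = hbgecbfeh$ihgbebdfe
  sorted[17] = hgbebdfehbgecbfeh$i
  sorted[18] = ihgbebdfehbgecbfeh$
sorted[13] = gbebdfehbgecbfeh$ih

Answer: gbebdfehbgecbfeh$ih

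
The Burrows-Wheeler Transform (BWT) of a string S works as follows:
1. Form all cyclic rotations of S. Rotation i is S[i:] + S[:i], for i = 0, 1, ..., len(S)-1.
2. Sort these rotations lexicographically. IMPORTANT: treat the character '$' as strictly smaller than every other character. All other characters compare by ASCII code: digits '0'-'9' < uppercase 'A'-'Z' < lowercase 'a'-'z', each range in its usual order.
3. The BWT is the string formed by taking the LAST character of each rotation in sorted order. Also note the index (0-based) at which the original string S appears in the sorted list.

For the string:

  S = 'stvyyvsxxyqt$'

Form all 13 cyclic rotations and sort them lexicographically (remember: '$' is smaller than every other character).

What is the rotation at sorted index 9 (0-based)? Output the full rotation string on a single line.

Answer: xyqt$stvyyvsx

Derivation:
All 13 rotations (rotation i = S[i:]+S[:i]):
  rot[0] = stvyyvsxxyqt$
  rot[1] = tvyyvsxxyqt$s
  rot[2] = vyyvsxxyqt$st
  rot[3] = yyvsxxyqt$stv
  rot[4] = yvsxxyqt$stvy
  rot[5] = vsxxyqt$stvyy
  rot[6] = sxxyqt$stvyyv
  rot[7] = xxyqt$stvyyvs
  rot[8] = xyqt$stvyyvsx
  rot[9] = yqt$stvyyvsxx
  rot[10] = qt$stvyyvsxxy
  rot[11] = t$stvyyvsxxyq
  rot[12] = $stvyyvsxxyqt
Sorted (with $ < everything):
  sorted[0] = $stvyyvsxxyqt
  sorted[1] = qt$stvyyvsxxy
  sorted[2] = stvyyvsxxyqt$
  sorted[3] = sxxyqt$stvyyv
  sorted[4] = t$stvyyvsxxyq
  sorted[5] = tvyyvsxxyqt$s
  sorted[6] = vsxxyqt$stvyy
  sorted[7] = vyyvsxxyqt$st
  sorted[8] = xxyqt$stvyyvs
  sorted[9] = xyqt$stvyyvsx
  sorted[10] = yqt$stvyyvsxx
  sorted[11] = yvsxxyqt$stvy
  sorted[12] = yyvsxxyqt$stv
sorted[9] = xyqt$stvyyvsx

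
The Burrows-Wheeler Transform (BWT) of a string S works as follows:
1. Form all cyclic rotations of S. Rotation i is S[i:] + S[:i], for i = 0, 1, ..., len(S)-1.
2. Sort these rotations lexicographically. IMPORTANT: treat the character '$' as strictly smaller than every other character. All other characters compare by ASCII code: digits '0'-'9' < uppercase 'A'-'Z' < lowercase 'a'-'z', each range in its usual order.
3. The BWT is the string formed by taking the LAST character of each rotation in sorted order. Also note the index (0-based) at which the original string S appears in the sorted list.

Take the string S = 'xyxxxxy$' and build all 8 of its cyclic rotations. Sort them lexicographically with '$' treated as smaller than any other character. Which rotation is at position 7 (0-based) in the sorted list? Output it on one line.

Answer: yxxxxy$x

Derivation:
All 8 rotations (rotation i = S[i:]+S[:i]):
  rot[0] = xyxxxxy$
  rot[1] = yxxxxy$x
  rot[2] = xxxxy$xy
  rot[3] = xxxy$xyx
  rot[4] = xxy$xyxx
  rot[5] = xy$xyxxx
  rot[6] = y$xyxxxx
  rot[7] = $xyxxxxy
Sorted (with $ < everything):
  sorted[0] = $xyxxxxy
  sorted[1] = xxxxy$xy
  sorted[2] = xxxy$xyx
  sorted[3] = xxy$xyxx
  sorted[4] = xy$xyxxx
  sorted[5] = xyxxxxy$
  sorted[6] = y$xyxxxx
  sorted[7] = yxxxxy$x
sorted[7] = yxxxxy$x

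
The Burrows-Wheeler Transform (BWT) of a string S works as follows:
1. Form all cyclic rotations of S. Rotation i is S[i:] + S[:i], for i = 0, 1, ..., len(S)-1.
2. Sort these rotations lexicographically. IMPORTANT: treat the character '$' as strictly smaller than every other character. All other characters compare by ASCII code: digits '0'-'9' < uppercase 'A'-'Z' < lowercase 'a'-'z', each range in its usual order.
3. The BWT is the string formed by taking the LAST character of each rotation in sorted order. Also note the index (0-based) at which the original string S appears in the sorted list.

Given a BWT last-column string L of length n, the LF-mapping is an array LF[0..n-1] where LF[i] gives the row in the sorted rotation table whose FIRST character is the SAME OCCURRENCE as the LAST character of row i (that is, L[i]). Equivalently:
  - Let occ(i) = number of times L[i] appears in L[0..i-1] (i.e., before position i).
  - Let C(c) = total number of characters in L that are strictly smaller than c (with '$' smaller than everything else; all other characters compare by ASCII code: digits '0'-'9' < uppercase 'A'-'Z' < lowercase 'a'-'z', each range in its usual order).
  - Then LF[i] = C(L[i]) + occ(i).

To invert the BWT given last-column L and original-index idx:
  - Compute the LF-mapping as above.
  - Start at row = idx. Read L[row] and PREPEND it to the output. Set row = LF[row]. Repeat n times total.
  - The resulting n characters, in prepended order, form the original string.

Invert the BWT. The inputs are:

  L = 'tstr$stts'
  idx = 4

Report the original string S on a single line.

Answer: stttsrst$

Derivation:
LF mapping: 5 2 6 1 0 3 7 8 4
Walk LF starting at row 4, prepending L[row]:
  step 1: row=4, L[4]='$', prepend. Next row=LF[4]=0
  step 2: row=0, L[0]='t', prepend. Next row=LF[0]=5
  step 3: row=5, L[5]='s', prepend. Next row=LF[5]=3
  step 4: row=3, L[3]='r', prepend. Next row=LF[3]=1
  step 5: row=1, L[1]='s', prepend. Next row=LF[1]=2
  step 6: row=2, L[2]='t', prepend. Next row=LF[2]=6
  step 7: row=6, L[6]='t', prepend. Next row=LF[6]=7
  step 8: row=7, L[7]='t', prepend. Next row=LF[7]=8
  step 9: row=8, L[8]='s', prepend. Next row=LF[8]=4
Reversed output: stttsrst$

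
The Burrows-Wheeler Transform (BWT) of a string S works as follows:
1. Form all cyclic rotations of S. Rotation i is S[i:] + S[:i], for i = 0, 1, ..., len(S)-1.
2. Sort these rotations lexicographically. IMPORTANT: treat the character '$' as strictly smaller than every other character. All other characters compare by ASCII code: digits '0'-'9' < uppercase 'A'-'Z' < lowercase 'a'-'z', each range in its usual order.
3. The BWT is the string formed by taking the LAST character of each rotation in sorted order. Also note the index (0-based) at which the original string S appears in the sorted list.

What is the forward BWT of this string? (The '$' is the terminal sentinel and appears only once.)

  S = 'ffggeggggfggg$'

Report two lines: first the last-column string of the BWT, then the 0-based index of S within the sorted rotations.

All 14 rotations (rotation i = S[i:]+S[:i]):
  rot[0] = ffggeggggfggg$
  rot[1] = fggeggggfggg$f
  rot[2] = ggeggggfggg$ff
  rot[3] = geggggfggg$ffg
  rot[4] = eggggfggg$ffgg
  rot[5] = ggggfggg$ffgge
  rot[6] = gggfggg$ffggeg
  rot[7] = ggfggg$ffggegg
  rot[8] = gfggg$ffggeggg
  rot[9] = fggg$ffggegggg
  rot[10] = ggg$ffggeggggf
  rot[11] = gg$ffggeggggfg
  rot[12] = g$ffggeggggfgg
  rot[13] = $ffggeggggfggg
Sorted (with $ < everything):
  sorted[0] = $ffggeggggfggg  (last char: 'g')
  sorted[1] = eggggfggg$ffgg  (last char: 'g')
  sorted[2] = ffggeggggfggg$  (last char: '$')
  sorted[3] = fggeggggfggg$f  (last char: 'f')
  sorted[4] = fggg$ffggegggg  (last char: 'g')
  sorted[5] = g$ffggeggggfgg  (last char: 'g')
  sorted[6] = geggggfggg$ffg  (last char: 'g')
  sorted[7] = gfggg$ffggeggg  (last char: 'g')
  sorted[8] = gg$ffggeggggfg  (last char: 'g')
  sorted[9] = ggeggggfggg$ff  (last char: 'f')
  sorted[10] = ggfggg$ffggegg  (last char: 'g')
  sorted[11] = ggg$ffggeggggf  (last char: 'f')
  sorted[12] = gggfggg$ffggeg  (last char: 'g')
  sorted[13] = ggggfggg$ffgge  (last char: 'e')
Last column: gg$fgggggfgfge
Original string S is at sorted index 2

Answer: gg$fgggggfgfge
2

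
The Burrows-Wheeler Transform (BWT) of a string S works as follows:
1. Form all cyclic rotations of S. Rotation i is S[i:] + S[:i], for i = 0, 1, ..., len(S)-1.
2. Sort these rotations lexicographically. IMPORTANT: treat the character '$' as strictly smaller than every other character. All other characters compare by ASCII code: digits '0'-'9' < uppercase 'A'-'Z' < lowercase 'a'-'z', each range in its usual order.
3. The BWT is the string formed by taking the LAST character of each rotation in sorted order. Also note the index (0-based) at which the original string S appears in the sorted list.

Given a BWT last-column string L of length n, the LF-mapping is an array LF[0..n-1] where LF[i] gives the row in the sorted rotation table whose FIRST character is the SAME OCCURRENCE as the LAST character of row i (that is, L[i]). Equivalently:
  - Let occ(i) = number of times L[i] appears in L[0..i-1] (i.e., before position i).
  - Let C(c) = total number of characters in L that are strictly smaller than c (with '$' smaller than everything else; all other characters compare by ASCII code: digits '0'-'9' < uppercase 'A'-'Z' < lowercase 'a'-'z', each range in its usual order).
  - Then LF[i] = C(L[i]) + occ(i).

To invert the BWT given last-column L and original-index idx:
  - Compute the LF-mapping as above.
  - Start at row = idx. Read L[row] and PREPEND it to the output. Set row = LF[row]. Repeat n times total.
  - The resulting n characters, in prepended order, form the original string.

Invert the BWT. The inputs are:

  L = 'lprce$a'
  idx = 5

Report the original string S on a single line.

LF mapping: 4 5 6 2 3 0 1
Walk LF starting at row 5, prepending L[row]:
  step 1: row=5, L[5]='$', prepend. Next row=LF[5]=0
  step 2: row=0, L[0]='l', prepend. Next row=LF[0]=4
  step 3: row=4, L[4]='e', prepend. Next row=LF[4]=3
  step 4: row=3, L[3]='c', prepend. Next row=LF[3]=2
  step 5: row=2, L[2]='r', prepend. Next row=LF[2]=6
  step 6: row=6, L[6]='a', prepend. Next row=LF[6]=1
  step 7: row=1, L[1]='p', prepend. Next row=LF[1]=5
Reversed output: parcel$

Answer: parcel$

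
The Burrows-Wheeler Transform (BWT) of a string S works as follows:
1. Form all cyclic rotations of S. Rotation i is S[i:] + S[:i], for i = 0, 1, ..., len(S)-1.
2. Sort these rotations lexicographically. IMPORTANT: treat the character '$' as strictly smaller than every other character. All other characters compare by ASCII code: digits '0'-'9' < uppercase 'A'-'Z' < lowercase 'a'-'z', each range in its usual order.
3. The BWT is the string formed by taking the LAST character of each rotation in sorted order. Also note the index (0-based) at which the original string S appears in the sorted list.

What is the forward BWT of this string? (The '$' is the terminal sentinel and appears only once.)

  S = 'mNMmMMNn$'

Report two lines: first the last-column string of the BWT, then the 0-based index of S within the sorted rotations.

All 9 rotations (rotation i = S[i:]+S[:i]):
  rot[0] = mNMmMMNn$
  rot[1] = NMmMMNn$m
  rot[2] = MmMMNn$mN
  rot[3] = mMMNn$mNM
  rot[4] = MMNn$mNMm
  rot[5] = MNn$mNMmM
  rot[6] = Nn$mNMmMM
  rot[7] = n$mNMmMMN
  rot[8] = $mNMmMMNn
Sorted (with $ < everything):
  sorted[0] = $mNMmMMNn  (last char: 'n')
  sorted[1] = MMNn$mNMm  (last char: 'm')
  sorted[2] = MNn$mNMmM  (last char: 'M')
  sorted[3] = MmMMNn$mN  (last char: 'N')
  sorted[4] = NMmMMNn$m  (last char: 'm')
  sorted[5] = Nn$mNMmMM  (last char: 'M')
  sorted[6] = mMMNn$mNM  (last char: 'M')
  sorted[7] = mNMmMMNn$  (last char: '$')
  sorted[8] = n$mNMmMMN  (last char: 'N')
Last column: nmMNmMM$N
Original string S is at sorted index 7

Answer: nmMNmMM$N
7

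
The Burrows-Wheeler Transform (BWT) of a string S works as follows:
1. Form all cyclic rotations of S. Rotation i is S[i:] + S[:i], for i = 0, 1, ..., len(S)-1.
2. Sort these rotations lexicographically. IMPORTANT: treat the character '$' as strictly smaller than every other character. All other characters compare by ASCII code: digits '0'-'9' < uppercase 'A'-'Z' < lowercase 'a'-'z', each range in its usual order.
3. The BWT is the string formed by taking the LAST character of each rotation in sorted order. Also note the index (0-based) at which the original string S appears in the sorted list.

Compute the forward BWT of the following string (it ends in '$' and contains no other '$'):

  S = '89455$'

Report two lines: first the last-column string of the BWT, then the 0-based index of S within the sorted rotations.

Answer: 5954$8
4

Derivation:
All 6 rotations (rotation i = S[i:]+S[:i]):
  rot[0] = 89455$
  rot[1] = 9455$8
  rot[2] = 455$89
  rot[3] = 55$894
  rot[4] = 5$8945
  rot[5] = $89455
Sorted (with $ < everything):
  sorted[0] = $89455  (last char: '5')
  sorted[1] = 455$89  (last char: '9')
  sorted[2] = 5$8945  (last char: '5')
  sorted[3] = 55$894  (last char: '4')
  sorted[4] = 89455$  (last char: '$')
  sorted[5] = 9455$8  (last char: '8')
Last column: 5954$8
Original string S is at sorted index 4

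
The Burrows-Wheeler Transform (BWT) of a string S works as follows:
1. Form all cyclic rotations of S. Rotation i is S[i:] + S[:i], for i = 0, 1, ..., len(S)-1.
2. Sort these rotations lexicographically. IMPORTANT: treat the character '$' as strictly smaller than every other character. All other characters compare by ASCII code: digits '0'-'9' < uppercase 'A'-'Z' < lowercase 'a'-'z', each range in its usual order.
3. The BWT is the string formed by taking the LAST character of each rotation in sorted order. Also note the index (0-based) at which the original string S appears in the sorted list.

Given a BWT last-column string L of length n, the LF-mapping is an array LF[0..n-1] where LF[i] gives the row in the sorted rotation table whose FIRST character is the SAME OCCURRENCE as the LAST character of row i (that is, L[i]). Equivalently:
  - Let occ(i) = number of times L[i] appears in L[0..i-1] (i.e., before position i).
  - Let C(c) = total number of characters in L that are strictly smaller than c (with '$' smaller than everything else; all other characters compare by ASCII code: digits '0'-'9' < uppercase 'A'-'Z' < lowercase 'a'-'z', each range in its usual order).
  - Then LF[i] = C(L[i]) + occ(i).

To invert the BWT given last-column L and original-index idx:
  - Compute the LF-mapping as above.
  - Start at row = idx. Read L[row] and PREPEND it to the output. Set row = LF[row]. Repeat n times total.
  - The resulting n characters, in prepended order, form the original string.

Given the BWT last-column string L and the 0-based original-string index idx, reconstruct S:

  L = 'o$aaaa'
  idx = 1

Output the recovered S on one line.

Answer: aaaao$

Derivation:
LF mapping: 5 0 1 2 3 4
Walk LF starting at row 1, prepending L[row]:
  step 1: row=1, L[1]='$', prepend. Next row=LF[1]=0
  step 2: row=0, L[0]='o', prepend. Next row=LF[0]=5
  step 3: row=5, L[5]='a', prepend. Next row=LF[5]=4
  step 4: row=4, L[4]='a', prepend. Next row=LF[4]=3
  step 5: row=3, L[3]='a', prepend. Next row=LF[3]=2
  step 6: row=2, L[2]='a', prepend. Next row=LF[2]=1
Reversed output: aaaao$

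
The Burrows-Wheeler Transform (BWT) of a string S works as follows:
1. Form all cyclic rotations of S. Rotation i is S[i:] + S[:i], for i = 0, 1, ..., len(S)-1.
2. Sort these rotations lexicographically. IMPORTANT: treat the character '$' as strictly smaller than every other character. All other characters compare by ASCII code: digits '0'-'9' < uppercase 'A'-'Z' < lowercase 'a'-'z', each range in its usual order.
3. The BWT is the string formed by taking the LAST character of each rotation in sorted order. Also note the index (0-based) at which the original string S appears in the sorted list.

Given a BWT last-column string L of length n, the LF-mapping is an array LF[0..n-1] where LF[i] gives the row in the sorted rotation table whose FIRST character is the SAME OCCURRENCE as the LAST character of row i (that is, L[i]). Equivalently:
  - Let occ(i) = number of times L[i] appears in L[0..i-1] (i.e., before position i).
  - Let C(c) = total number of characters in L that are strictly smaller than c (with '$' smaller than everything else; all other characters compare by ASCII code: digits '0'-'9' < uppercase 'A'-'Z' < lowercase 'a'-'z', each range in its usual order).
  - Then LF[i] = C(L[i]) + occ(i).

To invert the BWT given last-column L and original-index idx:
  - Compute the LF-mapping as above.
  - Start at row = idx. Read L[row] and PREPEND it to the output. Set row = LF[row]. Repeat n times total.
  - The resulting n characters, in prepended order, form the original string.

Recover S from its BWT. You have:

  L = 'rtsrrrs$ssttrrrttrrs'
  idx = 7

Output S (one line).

LF mapping: 1 15 10 2 3 4 11 0 12 13 16 17 5 6 7 18 19 8 9 14
Walk LF starting at row 7, prepending L[row]:
  step 1: row=7, L[7]='$', prepend. Next row=LF[7]=0
  step 2: row=0, L[0]='r', prepend. Next row=LF[0]=1
  step 3: row=1, L[1]='t', prepend. Next row=LF[1]=15
  step 4: row=15, L[15]='t', prepend. Next row=LF[15]=18
  step 5: row=18, L[18]='r', prepend. Next row=LF[18]=9
  step 6: row=9, L[9]='s', prepend. Next row=LF[9]=13
  step 7: row=13, L[13]='r', prepend. Next row=LF[13]=6
  step 8: row=6, L[6]='s', prepend. Next row=LF[6]=11
  step 9: row=11, L[11]='t', prepend. Next row=LF[11]=17
  step 10: row=17, L[17]='r', prepend. Next row=LF[17]=8
  step 11: row=8, L[8]='s', prepend. Next row=LF[8]=12
  step 12: row=12, L[12]='r', prepend. Next row=LF[12]=5
  step 13: row=5, L[5]='r', prepend. Next row=LF[5]=4
  step 14: row=4, L[4]='r', prepend. Next row=LF[4]=3
  step 15: row=3, L[3]='r', prepend. Next row=LF[3]=2
  step 16: row=2, L[2]='s', prepend. Next row=LF[2]=10
  step 17: row=10, L[10]='t', prepend. Next row=LF[10]=16
  step 18: row=16, L[16]='t', prepend. Next row=LF[16]=19
  step 19: row=19, L[19]='s', prepend. Next row=LF[19]=14
  step 20: row=14, L[14]='r', prepend. Next row=LF[14]=7
Reversed output: rsttsrrrrsrtsrsrttr$

Answer: rsttsrrrrsrtsrsrttr$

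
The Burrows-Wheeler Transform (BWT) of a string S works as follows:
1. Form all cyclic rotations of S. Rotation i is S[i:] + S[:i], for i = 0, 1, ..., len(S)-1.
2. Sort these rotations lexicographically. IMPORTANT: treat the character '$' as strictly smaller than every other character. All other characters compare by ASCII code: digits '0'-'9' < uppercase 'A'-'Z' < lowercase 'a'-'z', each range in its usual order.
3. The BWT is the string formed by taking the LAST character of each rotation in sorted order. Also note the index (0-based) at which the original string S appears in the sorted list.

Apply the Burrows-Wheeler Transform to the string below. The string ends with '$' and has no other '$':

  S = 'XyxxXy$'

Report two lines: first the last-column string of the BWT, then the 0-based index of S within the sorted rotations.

All 7 rotations (rotation i = S[i:]+S[:i]):
  rot[0] = XyxxXy$
  rot[1] = yxxXy$X
  rot[2] = xxXy$Xy
  rot[3] = xXy$Xyx
  rot[4] = Xy$Xyxx
  rot[5] = y$XyxxX
  rot[6] = $XyxxXy
Sorted (with $ < everything):
  sorted[0] = $XyxxXy  (last char: 'y')
  sorted[1] = Xy$Xyxx  (last char: 'x')
  sorted[2] = XyxxXy$  (last char: '$')
  sorted[3] = xXy$Xyx  (last char: 'x')
  sorted[4] = xxXy$Xy  (last char: 'y')
  sorted[5] = y$XyxxX  (last char: 'X')
  sorted[6] = yxxXy$X  (last char: 'X')
Last column: yx$xyXX
Original string S is at sorted index 2

Answer: yx$xyXX
2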